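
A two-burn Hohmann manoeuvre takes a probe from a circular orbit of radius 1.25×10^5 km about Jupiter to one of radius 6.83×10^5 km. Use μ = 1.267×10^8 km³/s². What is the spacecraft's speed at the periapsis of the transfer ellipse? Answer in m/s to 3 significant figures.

Transfer-ellipse semi-major axis a_t = (r₁ + r₂)/2 = (1.250×10^5 + 6.830×10^5)/2 = 4.040×10^5 km.
At periapsis, r = 1.250×10^5 km.
Applying v² = μ(2/r − 1/a_t): v = 41.40 km/s.

v = 41400 m/s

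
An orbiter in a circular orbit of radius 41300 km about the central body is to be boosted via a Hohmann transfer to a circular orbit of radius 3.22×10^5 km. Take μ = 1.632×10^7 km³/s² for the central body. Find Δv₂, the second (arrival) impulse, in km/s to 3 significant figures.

Transfer-ellipse semi-major axis a_t = (r₁ + r₂)/2 = (41300 + 3.220×10^5)/2 = 1.8165×10^5 km.
On the circular orbit at r = 3.220×10^5 km, v_c = √(μ/r) = 7.1192 km/s.
Vis-viva on the transfer ellipse at r = 3.220×10^5 km gives v_t = √[μ(2/r − 1/a_t)] = 3.3946 km/s.
Δv₂ = |v_t − v_c| = |3.3946 − 7.1192| = 3.725 km/s.

Δv₂ = 3.72 km/s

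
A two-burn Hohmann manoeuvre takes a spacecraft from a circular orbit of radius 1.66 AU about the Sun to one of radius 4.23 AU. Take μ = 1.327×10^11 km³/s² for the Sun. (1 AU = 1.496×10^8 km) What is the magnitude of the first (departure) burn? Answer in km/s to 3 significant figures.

In km: r₁ = 1.66 × 1.496×10^8 = 2.48336×10^8 km; r₂ = 4.23 × 1.496×10^8 = 6.32808×10^8 km.
Transfer-ellipse semi-major axis a_t = (r₁ + r₂)/2 = (2.48336×10^8 + 6.32808×10^8)/2 = 4.40572×10^8 km.
On the circular orbit at r = 2.48336×10^8 km, v_c = √(μ/r) = 23.116 km/s.
Vis-viva on the transfer ellipse at r = 2.48336×10^8 km gives v_t = √[μ(2/r − 1/a_t)] = 27.704 km/s.
Δv₁ = |v_t − v_c| = |27.704 − 23.116| = 4.588 km/s.

Δv₁ = 4.59 km/s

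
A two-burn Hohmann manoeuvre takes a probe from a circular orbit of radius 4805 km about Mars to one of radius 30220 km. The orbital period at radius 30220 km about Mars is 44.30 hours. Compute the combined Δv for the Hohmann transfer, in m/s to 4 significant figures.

Δv = 1503 m/s

From Kepler's third law T² = 4π²r³/μ at r = 30220 km, T = 44.30 hours = 44.30 × 3600 s = 1.5948×10^5 s: μ = 4π²r³/T² = 42838.1 km³/s².
Semi-major axis of the transfer orbit: a_t = (4805 + 30220)/2 = 17512.5 km.
At r₁ the circular-orbit speed is v₁ = √(μ/r₁) = 2.9858545 km/s.
On the transfer ellipse at r₁, vis-viva gives v_p = √[μ(2/r₁ − 1/a_t)] = 3.9223089 km/s.
First burn Δv₁ = |v_p − v₁| = 0.93645 km/s.
At r₂, v₂ = √(μ/r₂) = 1.19061 km/s.
Transfer-orbit speed at r₂: v_a = √[μ(2/r₂ − 1/a_t)] = 0.623650 km/s.
Second burn Δv₂ = |v₂ − v_a| = 0.56696 km/s.
Δv = Δv₁ + Δv₂ = 0.93645 + 0.56696 = 1.503 km/s.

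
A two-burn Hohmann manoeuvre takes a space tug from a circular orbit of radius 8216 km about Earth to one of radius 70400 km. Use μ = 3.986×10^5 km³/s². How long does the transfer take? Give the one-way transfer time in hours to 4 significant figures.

t = 10.77 hours

Transfer-ellipse semi-major axis a_t = (r₁ + r₂)/2 = (8216 + 70400)/2 = 39308 km.
By Kepler's third law the transfer-orbit period is T = 2π√(a_t³/μ), so t = T/2 = 38780 s.
Converting: 38780 s ÷ 3600 s/hour = 10.77 hours.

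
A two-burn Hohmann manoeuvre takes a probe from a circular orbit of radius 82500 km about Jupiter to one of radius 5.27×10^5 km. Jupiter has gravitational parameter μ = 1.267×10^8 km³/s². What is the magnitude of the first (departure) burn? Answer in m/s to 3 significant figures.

Δv₁ = 12300 m/s

The Hohmann ellipse has a_t = (r₁ + r₂)/2 = 3.0475×10^5 km.
Circular speed at r = 82500 km: v_c = √(μ/r) = 39.1887 km/s.
Vis-viva on the transfer ellipse at r = 82500 km gives v_t = √[μ(2/r − 1/a_t)] = 51.5341 km/s.
Δv₁ = |v_t − v_c| = |51.5341 − 39.1887| = 12.35 km/s.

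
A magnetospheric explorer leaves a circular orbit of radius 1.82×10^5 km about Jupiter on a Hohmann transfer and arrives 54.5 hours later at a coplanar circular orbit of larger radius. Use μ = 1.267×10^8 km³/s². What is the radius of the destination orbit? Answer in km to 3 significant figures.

Transfer time t = 54.5 hours = 1.962×10^5 s, and t = π√(a_t³/μ).
So a_t = (μ t²/π²)^(1/3) = (1.267×10^8 × (1.962×10^5)² / π²)^(1/3) = 7.9060×10^5 km.
Since a_t = (r₁ + r₂)/2, r₂ = 2a_t − r₁ = 2×7.9060×10^5 − 1.820×10^5 = 1.3992×10^6 km.

r₂ = 1.40×10^6 km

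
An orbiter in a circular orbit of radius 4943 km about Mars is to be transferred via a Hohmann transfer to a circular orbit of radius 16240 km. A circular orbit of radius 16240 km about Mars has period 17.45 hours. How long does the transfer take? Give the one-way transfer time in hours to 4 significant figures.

t = 4.595 hours

From Kepler's third law T² = 4π²r³/μ at r = 16240 km, T = 17.45 hours = 17.45 × 3600 s = 62820 s: μ = 4π²r³/T² = 42847.2 km³/s².
Transfer-ellipse semi-major axis a_t = (r₁ + r₂)/2 = (4943 + 16240)/2 = 10591.5 km.
Transfer time t = π√(a_t³/μ) = π√((10591.5)³ / 42847.2) = 16543 s.
Converting: 16543 s ÷ 3600 s/hour = 4.595 hours.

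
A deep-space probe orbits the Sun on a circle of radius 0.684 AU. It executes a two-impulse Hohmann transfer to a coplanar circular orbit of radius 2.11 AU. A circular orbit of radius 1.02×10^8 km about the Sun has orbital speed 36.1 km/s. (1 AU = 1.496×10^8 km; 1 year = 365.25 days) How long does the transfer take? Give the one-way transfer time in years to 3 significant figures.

From the circular-orbit relation v² = μ/r at r = 1.02×10^8 km: μ = v²r = (36.1)² × 1.02×10^8 = 1.32927×10^11 km³/s².
In km: r₁ = 0.684 × 1.496×10^8 = 1.023264×10^8 km; r₂ = 2.11 × 1.496×10^8 = 3.15656×10^8 km.
Transfer-ellipse semi-major axis a_t = (r₁ + r₂)/2 = (1.023264×10^8 + 3.15656×10^8)/2 = 2.089912×10^8 km.
By Kepler's third law the transfer-orbit period is T = 2π√(a_t³/μ), so t = T/2 = 2.603×10^7 s.
Converting: 2.603×10^7 s ÷ 3.15576×10^7 s/year (365.25 × 86400) = 0.825 years.

t = 0.825 years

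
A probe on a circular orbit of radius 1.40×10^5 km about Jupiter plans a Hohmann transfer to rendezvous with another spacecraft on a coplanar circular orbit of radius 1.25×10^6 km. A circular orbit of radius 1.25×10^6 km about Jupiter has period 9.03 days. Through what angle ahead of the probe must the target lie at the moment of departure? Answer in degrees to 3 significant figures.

φ = 105°

From Kepler's third law T² = 4π²r³/μ at r = 1.25×10^6 km, T = 9.03 days = 9.03 × 86400 s = 7.80192×10^5 s: μ = 4π²r³/T² = 1.26674×10^8 km³/s².
Semi-major axis of the transfer orbit: a_t = (1.400×10^5 + 1.250×10^6)/2 = 6.950×10^5 km.
The half-period of the transfer ellipse is t = π√(a_t³/μ) = 1.6173×10^5 s.
Target angular speed ω₂ = √(μ/r₂³) = 8.0534×10^-6 rad/s.
Angle swept by the target during transfer: ω₂·t = 1.3025 rad = 74.63°.
Arrival is 180° from departure on the ellipse, so φ = 180° − 74.63° = 105°.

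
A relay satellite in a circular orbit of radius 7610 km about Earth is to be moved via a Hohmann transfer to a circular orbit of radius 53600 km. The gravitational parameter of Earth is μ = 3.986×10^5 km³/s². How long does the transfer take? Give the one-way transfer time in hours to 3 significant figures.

Semi-major axis of the transfer orbit: a_t = (7610 + 53600)/2 = 30605 km.
Transfer time t = π√(a_t³/μ) = π√((30605)³ / 3.986×10^5) = 26640 s.
Converting: 26640 s ÷ 3600 s/hour = 7.40 hours.

t = 7.40 hours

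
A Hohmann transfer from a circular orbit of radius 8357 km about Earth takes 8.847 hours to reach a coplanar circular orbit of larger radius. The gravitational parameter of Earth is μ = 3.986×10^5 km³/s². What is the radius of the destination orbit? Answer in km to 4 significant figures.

r₂ = 60590 km

Transfer time t = 8.847 hours = 31849.2 s, and t = π√(a_t³/μ).
So a_t = (μ t²/π²)^(1/3) = (3.986×10^5 × (31849.2)² / π²)^(1/3) = 34473 km.
Since a_t = (r₁ + r₂)/2, r₂ = 2a_t − r₁ = 2×34473 − 8357 = 60589 km.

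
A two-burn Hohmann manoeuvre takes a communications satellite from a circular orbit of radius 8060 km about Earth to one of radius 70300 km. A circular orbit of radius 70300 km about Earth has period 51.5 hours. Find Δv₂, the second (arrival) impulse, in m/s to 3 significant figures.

From Kepler's third law T² = 4π²r³/μ at r = 70300 km, T = 51.5 hours = 51.5 × 3600 s = 1.854×10^5 s: μ = 4π²r³/T² = 3.99031×10^5 km³/s².
Semi-major axis of the transfer orbit: a_t = (8060 + 70300)/2 = 39180 km.
On the circular orbit at r = 70300 km, v_c = √(μ/r) = 2.3825 km/s.
Vis-viva on the transfer ellipse at r = 70300 km gives v_t = √[μ(2/r − 1/a_t)] = 1.0806 km/s.
Δv₂ = |v_t − v_c| = |1.0806 − 2.3825| = 1.302 km/s.

Δv₂ = 1300 m/s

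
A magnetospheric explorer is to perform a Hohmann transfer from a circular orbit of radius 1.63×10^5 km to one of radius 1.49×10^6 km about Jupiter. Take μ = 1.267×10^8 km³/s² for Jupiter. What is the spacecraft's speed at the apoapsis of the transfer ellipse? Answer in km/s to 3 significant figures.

Transfer-ellipse semi-major axis a_t = (r₁ + r₂)/2 = (1.630×10^5 + 1.490×10^6)/2 = 8.265×10^5 km.
The apoapsis of the transfer ellipse is at r = 1.490×10^6 km.
Applying v² = μ(2/r − 1/a_t): v = 4.095 km/s.

v = 4.10 km/s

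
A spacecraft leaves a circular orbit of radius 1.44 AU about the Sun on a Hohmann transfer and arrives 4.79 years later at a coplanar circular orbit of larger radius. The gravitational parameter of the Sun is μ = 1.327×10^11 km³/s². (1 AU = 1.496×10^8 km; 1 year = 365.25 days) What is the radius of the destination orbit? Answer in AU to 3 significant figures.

r₂ = 7.58 AU

In km: r₁ = 1.44 × 1.496×10^8 = 2.15424×10^8 km.
Transfer time t = 4.79 years × 365.25 × 86400 s = 1.51160904×10^8 s, and t = π√(a_t³/μ).
So a_t = (μ t²/π²)^(1/3) = (1.327×10^11 × (1.51160904×10^8)² / π²)^(1/3) = 6.7476×10^8 km.
Since a_t = (r₁ + r₂)/2, r₂ = 2a_t − r₁ = 2×6.7476×10^8 − 2.15424×10^8 = 1.134096×10^9 km.
In AU: r₂ = 1.134096×10^9 / 1.496×10^8 = 7.58 AU.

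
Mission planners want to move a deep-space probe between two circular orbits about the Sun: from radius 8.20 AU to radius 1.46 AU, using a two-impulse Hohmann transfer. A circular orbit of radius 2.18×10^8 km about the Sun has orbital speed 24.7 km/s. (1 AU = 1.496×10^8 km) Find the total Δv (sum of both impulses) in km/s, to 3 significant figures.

Δv = 12.2 km/s

From the circular-orbit relation v² = μ/r at r = 2.18×10^8 km: μ = v²r = (24.7)² × 2.18×10^8 = 1.33000×10^11 km³/s².
In km: r₁ = 8.20 × 1.496×10^8 = 1.22672×10^9 km; r₂ = 1.46 × 1.496×10^8 = 2.18416×10^8 km.
Transfer-ellipse semi-major axis a_t = (r₁ + r₂)/2 = (1.22672×10^9 + 2.18416×10^8)/2 = 7.22568×10^8 km.
Circular speed at r₁: v₁ = √(μ/r₁) = √(1.33000×10^11/1.22672×10^9) = 10.4124 km/s.
On the transfer ellipse at r₁, vis-viva equation gives v_a = √[μ(2/r₁ − 1/a_t)] = 5.72473 km/s.
First burn Δv₁ = |v_a − v₁| = 4.688 km/s.
Circular speed at r₂: v₂ = √(μ/r₂) = 24.6765 km/s.
Transfer-orbit speed at r₂: v_p = √[μ(2/r₂ − 1/a_t)] = 32.1526 km/s.
Second burn Δv₂ = |v₂ − v_p| = 7.476 km/s.
Total Δv = Δv₁ + Δv₂ = 12.16 km/s.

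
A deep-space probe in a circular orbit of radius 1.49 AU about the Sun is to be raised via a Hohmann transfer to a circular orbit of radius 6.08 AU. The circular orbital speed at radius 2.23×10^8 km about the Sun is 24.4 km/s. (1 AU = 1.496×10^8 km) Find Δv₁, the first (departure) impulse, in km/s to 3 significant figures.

Δv₁ = 6.53 km/s

From the circular-orbit relation v² = μ/r at r = 2.23×10^8 km: μ = v²r = (24.4)² × 2.23×10^8 = 1.32765×10^11 km³/s².
In km: r₁ = 1.49 × 1.496×10^8 = 2.22904×10^8 km; r₂ = 6.08 × 1.496×10^8 = 9.09568×10^8 km.
Transfer-ellipse semi-major axis a_t = (r₁ + r₂)/2 = (2.22904×10^8 + 9.09568×10^8)/2 = 5.66236×10^8 km.
On the circular orbit at r = 2.22904×10^8 km, v_c = √(μ/r) = 24.4053 km/s.
Transfer-orbit speed at the same r (vis-viva, a = a_t): v_t = √[μ(2/r − 1/a_t)] = 30.9316 km/s.
Δv₁ = |v_t − v_c| = |30.9316 − 24.4053| = 6.526 km/s.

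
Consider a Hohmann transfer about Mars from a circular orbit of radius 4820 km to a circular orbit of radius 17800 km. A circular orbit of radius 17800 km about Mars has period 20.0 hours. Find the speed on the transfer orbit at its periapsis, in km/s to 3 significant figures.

v = 3.74 km/s

From Kepler's third law T² = 4π²r³/μ at r = 17800 km, T = 20.0 hours = 20.0 × 3600 s = 72000 s: μ = 4π²r³/T² = 42949.2 km³/s².
The Hohmann ellipse has a_t = (r₁ + r₂)/2 = 11310 km.
At periapsis, r = 4820 km.
From the vis-viva equation, v = √[μ(2/r − 1/a_t)] = 3.745 km/s.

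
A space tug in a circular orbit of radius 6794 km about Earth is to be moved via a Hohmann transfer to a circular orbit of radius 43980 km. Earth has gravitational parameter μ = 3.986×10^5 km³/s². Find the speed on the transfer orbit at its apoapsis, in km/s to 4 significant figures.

v = 1.557 km/s

Transfer-ellipse semi-major axis a_t = (r₁ + r₂)/2 = (6794 + 43980)/2 = 25387 km.
At apoapsis, r = 43980 km.
Applying v² = μ(2/r − 1/a_t): v = 1.557 km/s.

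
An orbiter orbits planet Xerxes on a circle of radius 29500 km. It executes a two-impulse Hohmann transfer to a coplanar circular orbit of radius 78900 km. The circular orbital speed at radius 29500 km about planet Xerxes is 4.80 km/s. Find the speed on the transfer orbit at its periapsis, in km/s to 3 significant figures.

From the circular-orbit relation v² = μ/r at r = 29500 km: μ = v²r = (4.80)² × 29500 = 6.79680×10^5 km³/s².
Transfer-ellipse semi-major axis a_t = (r₁ + r₂)/2 = (29500 + 78900)/2 = 54200 km.
The periapsis of the transfer ellipse is at r = 29500 km.
From the vis-viva equation, v = √[μ(2/r − 1/a_t)] = 5.791 km/s.

v = 5.79 km/s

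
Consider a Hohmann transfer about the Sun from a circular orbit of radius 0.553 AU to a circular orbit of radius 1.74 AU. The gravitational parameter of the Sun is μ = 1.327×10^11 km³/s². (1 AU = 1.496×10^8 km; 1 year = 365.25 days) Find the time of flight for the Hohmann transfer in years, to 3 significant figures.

t = 0.614 years

In km: r₁ = 0.553 × 1.496×10^8 = 8.27288×10^7 km; r₂ = 1.74 × 1.496×10^8 = 2.60304×10^8 km.
The Hohmann ellipse has a_t = (r₁ + r₂)/2 = 1.715164×10^8 km.
By Kepler's third law the transfer-orbit period is T = 2π√(a_t³/μ), so t = T/2 = 1.937×10^7 s.
Converting: 1.937×10^7 s ÷ 3.15576×10^7 s/year (365.25 × 86400) = 0.614 years.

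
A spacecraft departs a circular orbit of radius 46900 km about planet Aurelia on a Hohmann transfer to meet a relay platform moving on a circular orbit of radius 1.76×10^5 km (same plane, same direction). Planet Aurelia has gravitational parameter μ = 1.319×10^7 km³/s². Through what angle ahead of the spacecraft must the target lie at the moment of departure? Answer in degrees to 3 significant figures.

Semi-major axis of the transfer orbit: a_t = (46900 + 1.760×10^5)/2 = 1.1145×10^5 km.
Transfer time t = π√(a_t³/μ) = 32180 s.
The target's mean motion on its circular orbit is ω₂ = √(μ/r₂³) = 4.919×10^-5 rad/s.
Angle swept by the target during transfer: ω₂·t = 1.583 rad = 90.70°.
The spacecraft traverses 180° on the transfer ellipse, so the target must lead by 180° − 90.70° = 89.3°.

φ = 89.3°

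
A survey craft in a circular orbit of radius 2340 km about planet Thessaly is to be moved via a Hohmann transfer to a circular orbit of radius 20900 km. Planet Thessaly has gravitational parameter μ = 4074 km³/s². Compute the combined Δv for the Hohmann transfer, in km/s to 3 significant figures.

Semi-major axis of the transfer orbit: a_t = (2340 + 20900)/2 = 11620 km.
At r₁ the circular-orbit speed is v₁ = √(μ/r₁) = 1.3195 km/s.
Transfer-orbit speed at r₁ (vis-viva): v_p = √[μ(2/r₁ − 1/a_t)] = 1.7696 km/s.
First burn Δv₁ = |v_p − v₁| = 0.4501 km/s.
Circular speed at r₂: v₂ = √(μ/r₂) = 0.4415 km/s.
Transfer-orbit speed at r₂: v_a = √[μ(2/r₂ − 1/a_t)] = 0.1981 km/s.
Second burn Δv₂ = |v₂ − v_a| = 0.2434 km/s.
Total Δv = Δv₁ + Δv₂ = 0.6935 km/s.

Δv = 0.693 km/s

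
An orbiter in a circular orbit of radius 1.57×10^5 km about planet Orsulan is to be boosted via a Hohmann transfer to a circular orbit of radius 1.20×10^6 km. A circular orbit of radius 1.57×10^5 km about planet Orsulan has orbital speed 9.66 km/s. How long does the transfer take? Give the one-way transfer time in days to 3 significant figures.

t = 5.31 days

From the circular-orbit relation v² = μ/r at r = 1.57×10^5 km: μ = v²r = (9.66)² × 1.57×10^5 = 1.46505×10^7 km³/s².
Transfer-ellipse semi-major axis a_t = (r₁ + r₂)/2 = (1.570×10^5 + 1.200×10^6)/2 = 6.785×10^5 km.
Half the transfer-orbit period gives t = π√(a_t³/μ) = 4.587×10^5 s.
Converting: 4.587×10^5 s ÷ 86400 s/day = 5.31 days.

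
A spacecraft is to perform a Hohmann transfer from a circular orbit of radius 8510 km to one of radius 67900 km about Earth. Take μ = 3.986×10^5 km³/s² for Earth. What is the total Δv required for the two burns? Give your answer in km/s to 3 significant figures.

The Hohmann ellipse has a_t = (r₁ + r₂)/2 = 38205 km.
Circular speed at r₁: v₁ = √(μ/r₁) = √(3.986×10^5/8510) = 6.844 km/s.
On the transfer ellipse at r₁, vis-viva equation gives v_p = √[μ(2/r₁ − 1/a_t)] = 9.124 km/s.
First burn Δv₁ = |v_p − v₁| = 2.280 km/s.
Circular speed at r₂: v₂ = √(μ/r₂) = 2.423 km/s.
Transfer-orbit speed at r₂: v_a = √[μ(2/r₂ − 1/a_t)] = 1.144 km/s.
Second burn Δv₂ = |v₂ − v_a| = 1.279 km/s.
Δv = Δv₁ + Δv₂ = 2.280 + 1.279 = 3.559 km/s.

Δv = 3.56 km/s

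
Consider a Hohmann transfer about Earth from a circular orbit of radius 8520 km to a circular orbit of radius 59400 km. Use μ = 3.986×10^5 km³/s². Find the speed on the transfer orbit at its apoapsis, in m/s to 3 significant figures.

The Hohmann ellipse has a_t = (r₁ + r₂)/2 = 33960 km.
The apoapsis of the transfer ellipse is at r = 59400 km.
Vis-viva: v = √[μ(2/r − 1/a_t)] = √[3.986×10^5 × (2/59400 − 1/33960)] = 1.298 km/s.

v = 1300 m/s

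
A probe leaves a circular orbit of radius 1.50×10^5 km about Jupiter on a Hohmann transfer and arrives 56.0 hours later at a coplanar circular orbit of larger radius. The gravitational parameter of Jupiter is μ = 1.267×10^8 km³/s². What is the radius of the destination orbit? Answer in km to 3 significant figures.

r₂ = 1.46×10^6 km

Transfer time t = 56.0 hours = 2.016×10^5 s, and t = π√(a_t³/μ).
So a_t = (μ t²/π²)^(1/3) = (1.267×10^8 × (2.016×10^5)² / π²)^(1/3) = 8.0504×10^5 km.
Since a_t = (r₁ + r₂)/2, r₂ = 2a_t − r₁ = 2×8.0504×10^5 − 1.500×10^5 = 1.46008×10^6 km.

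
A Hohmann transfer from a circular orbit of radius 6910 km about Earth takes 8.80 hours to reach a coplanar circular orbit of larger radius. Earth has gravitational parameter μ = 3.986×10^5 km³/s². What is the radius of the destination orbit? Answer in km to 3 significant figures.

r₂ = 61800 km

Transfer time t = 8.80 hours = 31680 s, and t = π√(a_t³/μ).
So a_t = (μ t²/π²)^(1/3) = (3.986×10^5 × (31680)² / π²)^(1/3) = 34351 km.
Since a_t = (r₁ + r₂)/2, r₂ = 2a_t − r₁ = 2×34351 − 6910 = 61792 km.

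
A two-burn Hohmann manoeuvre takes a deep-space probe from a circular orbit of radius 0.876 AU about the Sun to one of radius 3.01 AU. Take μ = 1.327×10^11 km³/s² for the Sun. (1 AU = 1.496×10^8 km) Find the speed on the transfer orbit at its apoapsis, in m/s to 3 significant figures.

In km: r₁ = 0.876 × 1.496×10^8 = 1.310496×10^8 km; r₂ = 3.01 × 1.496×10^8 = 4.50296×10^8 km.
Semi-major axis of the transfer orbit: a_t = (1.310496×10^8 + 4.50296×10^8)/2 = 2.906728×10^8 km.
At apoapsis, r = 4.50296×10^8 km.
Vis-viva: v = √[μ(2/r − 1/a_t)] = √[1.327×10^11 × (2/4.50296×10^8 − 1/2.906728×10^8)] = 11.53 km/s.

v = 11500 m/s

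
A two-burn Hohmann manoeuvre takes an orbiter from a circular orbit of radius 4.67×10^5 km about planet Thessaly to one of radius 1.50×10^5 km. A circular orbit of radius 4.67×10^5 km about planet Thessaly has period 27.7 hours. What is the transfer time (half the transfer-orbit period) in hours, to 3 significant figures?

t = 7.44 hours

From Kepler's third law T² = 4π²r³/μ at r = 4.67×10^5 km, T = 27.7 hours = 27.7 × 3600 s = 99720 s: μ = 4π²r³/T² = 4.04339×10^8 km³/s².
The Hohmann ellipse has a_t = (r₁ + r₂)/2 = 3.085×10^5 km.
By Kepler's third law the transfer-orbit period is T = 2π√(a_t³/μ), so t = T/2 = 26770 s.
Converting: 26770 s ÷ 3600 s/hour = 7.44 hours.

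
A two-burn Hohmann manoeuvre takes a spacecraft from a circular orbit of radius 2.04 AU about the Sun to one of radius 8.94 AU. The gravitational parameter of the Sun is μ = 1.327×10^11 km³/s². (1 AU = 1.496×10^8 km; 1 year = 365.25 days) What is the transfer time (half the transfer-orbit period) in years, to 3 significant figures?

In km: r₁ = 2.04 × 1.496×10^8 = 3.05184×10^8 km; r₂ = 8.94 × 1.496×10^8 = 1.337424×10^9 km.
The Hohmann ellipse has a_t = (r₁ + r₂)/2 = 8.21304×10^8 km.
By Kepler's third law the transfer-orbit period is T = 2π√(a_t³/μ), so t = T/2 = 2.030×10^8 s.
Converting: 2.030×10^8 s ÷ 3.15576×10^7 s/year (365.25 × 86400) = 6.43 years.

t = 6.43 years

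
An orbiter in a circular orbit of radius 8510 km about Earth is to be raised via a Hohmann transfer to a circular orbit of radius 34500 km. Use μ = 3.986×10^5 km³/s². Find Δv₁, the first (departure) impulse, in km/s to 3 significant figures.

Δv₁ = 1.82 km/s

The Hohmann ellipse has a_t = (r₁ + r₂)/2 = 21505 km.
Circular speed at r = 8510 km: v_c = √(μ/r) = 6.8439 km/s.
Transfer-orbit speed at the same r (vis-viva, a = a_t): v_t = √[μ(2/r − 1/a_t)] = 8.6685 km/s.
Δv₁ = |v_t − v_c| = |8.6685 − 6.8439| = 1.825 km/s.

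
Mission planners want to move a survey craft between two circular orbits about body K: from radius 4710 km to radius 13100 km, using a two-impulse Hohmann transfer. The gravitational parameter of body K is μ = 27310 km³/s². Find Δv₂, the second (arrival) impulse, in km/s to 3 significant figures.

Δv₂ = 0.394 km/s

Transfer-ellipse semi-major axis a_t = (r₁ + r₂)/2 = (4710 + 13100)/2 = 8905 km.
On the circular orbit at r = 13100 km, v_c = √(μ/r) = 1.4439 km/s.
Transfer-orbit speed at the same r (vis-viva, a = a_t): v_t = √[μ(2/r − 1/a_t)] = 1.0501 km/s.
Δv₂ = |v_t − v_c| = |1.0501 − 1.4439| = 0.3938 km/s.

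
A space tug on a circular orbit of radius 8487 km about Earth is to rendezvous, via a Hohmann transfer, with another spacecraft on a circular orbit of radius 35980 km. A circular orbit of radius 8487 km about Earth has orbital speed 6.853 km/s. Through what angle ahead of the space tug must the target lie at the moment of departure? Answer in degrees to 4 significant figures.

φ = 92.56°

From the circular-orbit relation v² = μ/r at r = 8487 km: μ = v²r = (6.853)² × 8487 = 3.98580×10^5 km³/s².
The Hohmann ellipse has a_t = (r₁ + r₂)/2 = 22233.5 km.
The half-period of the transfer ellipse is t = π√(a_t³/μ) = 16497 s.
The target's mean motion on its circular orbit is ω₂ = √(μ/r₂³) = 9.2505×10^-5 rad/s.
Angle swept by the target during transfer: ω₂·t = 1.5261 rad = 87.44°.
The space tug traverses 180° on the transfer ellipse, so the target must lead by 180° − 87.44° = 92.56°.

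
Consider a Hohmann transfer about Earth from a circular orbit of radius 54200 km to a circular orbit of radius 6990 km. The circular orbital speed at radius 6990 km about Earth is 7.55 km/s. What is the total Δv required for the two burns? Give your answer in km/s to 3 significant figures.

Δv = 3.91 km/s

From the circular-orbit relation v² = μ/r at r = 6990 km: μ = v²r = (7.55)² × 6990 = 3.98447×10^5 km³/s².
Transfer-ellipse semi-major axis a_t = (r₁ + r₂)/2 = (54200 + 6990)/2 = 30595 km.
Circular speed at r₁: v₁ = √(μ/r₁) = √(3.98447×10^5/54200) = 2.711 km/s.
On the transfer ellipse at r₁, vis-viva equation gives v_a = √[μ(2/r₁ − 1/a_t)] = 1.296 km/s.
First burn Δv₁ = |v_a − v₁| = 1.415 km/s.
Circular speed at r₂: v₂ = √(μ/r₂) = 7.5500 km/s.
Transfer-orbit speed at r₂: v_p = √[μ(2/r₂ − 1/a_t)] = 10.049 km/s.
Second burn Δv₂ = |v₂ − v_p| = 2.499 km/s.
Δv = Δv₁ + Δv₂ = 1.415 + 2.499 = 3.914 km/s.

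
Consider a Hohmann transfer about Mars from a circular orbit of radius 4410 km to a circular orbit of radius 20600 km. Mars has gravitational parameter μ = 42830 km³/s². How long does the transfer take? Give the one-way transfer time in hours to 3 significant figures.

Semi-major axis of the transfer orbit: a_t = (4410 + 20600)/2 = 12505 km.
By Kepler's third law the transfer-orbit period is T = 2π√(a_t³/μ), so t = T/2 = 21230 s.
Converting: 21230 s ÷ 3600 s/hour = 5.90 hours.

t = 5.90 hours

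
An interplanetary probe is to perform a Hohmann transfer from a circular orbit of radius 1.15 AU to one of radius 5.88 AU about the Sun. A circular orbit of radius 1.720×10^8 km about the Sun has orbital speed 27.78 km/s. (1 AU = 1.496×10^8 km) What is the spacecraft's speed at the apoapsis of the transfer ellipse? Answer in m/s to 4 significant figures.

v = 7026 m/s

From the circular-orbit relation v² = μ/r at r = 1.720×10^8 km: μ = v²r = (27.78)² × 1.720×10^8 = 1.32737×10^11 km³/s².
In km: r₁ = 1.15 × 1.496×10^8 = 1.7204×10^8 km; r₂ = 5.88 × 1.496×10^8 = 8.79648×10^8 km.
Semi-major axis of the transfer orbit: a_t = (1.7204×10^8 + 8.79648×10^8)/2 = 5.25844×10^8 km.
The apoapsis of the transfer ellipse is at r = 8.79648×10^8 km.
From the vis-viva equation, v = √[μ(2/r − 1/a_t)] = 7.026 km/s.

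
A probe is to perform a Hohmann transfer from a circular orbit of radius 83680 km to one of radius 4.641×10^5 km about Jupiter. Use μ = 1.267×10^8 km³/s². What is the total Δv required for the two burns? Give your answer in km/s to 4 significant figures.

Δv = 19.13 km/s

The Hohmann ellipse has a_t = (r₁ + r₂)/2 = 2.7389×10^5 km.
Circular speed at r₁: v₁ = √(μ/r₁) = √(1.267×10^8/83680) = 38.91 km/s.
On the transfer ellipse at r₁, vis-viva gives v_p = √[μ(2/r₁ − 1/a_t)] = 50.65 km/s.
First burn Δv₁ = |v_p − v₁| = 11.74 km/s.
Circular speed at r₂: v₂ = √(μ/r₂) = 16.523 km/s.
Transfer-orbit speed at r₂: v_a = √[μ(2/r₂ − 1/a_t)] = 9.1328 km/s.
Second burn Δv₂ = |v₂ − v_a| = 7.390 km/s.
Total Δv = Δv₁ + Δv₂ = 19.13 km/s.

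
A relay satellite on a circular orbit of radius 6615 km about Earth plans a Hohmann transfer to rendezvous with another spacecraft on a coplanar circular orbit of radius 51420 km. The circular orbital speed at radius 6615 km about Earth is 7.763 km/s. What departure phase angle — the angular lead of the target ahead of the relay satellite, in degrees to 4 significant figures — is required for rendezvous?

φ = 103.7°

From the circular-orbit relation v² = μ/r at r = 6615 km: μ = v²r = (7.763)² × 6615 = 3.98647×10^5 km³/s².
The Hohmann ellipse has a_t = (r₁ + r₂)/2 = 29017.5 km.
The half-period of the transfer ellipse is t = π√(a_t³/μ) = 24595 s.
The target's mean motion on its circular orbit is ω₂ = √(μ/r₂³) = 5.4150×10^-5 rad/s.
Angle swept by the target during transfer: ω₂·t = 1.3318 rad = 76.31°.
The relay satellite traverses 180° on the transfer ellipse, so the target must lead by 180° − 76.31° = 103.7°.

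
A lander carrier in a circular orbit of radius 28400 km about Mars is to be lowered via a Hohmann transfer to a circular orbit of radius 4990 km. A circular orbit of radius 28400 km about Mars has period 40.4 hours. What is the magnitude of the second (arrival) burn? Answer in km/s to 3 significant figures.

Δv₂ = 0.891 km/s

From Kepler's third law T² = 4π²r³/μ at r = 28400 km, T = 40.4 hours = 40.4 × 3600 s = 1.4544×10^5 s: μ = 4π²r³/T² = 42751.1 km³/s².
Semi-major axis of the transfer orbit: a_t = (28400 + 4990)/2 = 16695 km.
Circular speed at r = 4990 km: v_c = √(μ/r) = 2.9270 km/s.
Transfer-orbit speed at the same r (vis-viva, a = a_t): v_t = √[μ(2/r − 1/a_t)] = 3.8176 km/s.
Δv₂ = |v_t − v_c| = |3.8176 − 2.9270| = 0.8906 km/s.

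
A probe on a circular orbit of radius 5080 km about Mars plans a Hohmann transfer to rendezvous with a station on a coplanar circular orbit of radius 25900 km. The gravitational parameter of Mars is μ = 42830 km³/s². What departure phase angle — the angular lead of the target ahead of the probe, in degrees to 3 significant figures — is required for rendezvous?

φ = 96.7°

Semi-major axis of the transfer orbit: a_t = (5080 + 25900)/2 = 15490 km.
Transfer time t = π√(a_t³/μ) = 29265 s.
The target's mean motion on its circular orbit is ω₂ = √(μ/r₂³) = 4.9651×10^-5 rad/s.
Angle swept by the target during transfer: ω₂·t = 1.45304 rad = 83.253°.
The probe traverses 180° on the transfer ellipse, so the target must lead by 180° − 83.253° = 96.7°.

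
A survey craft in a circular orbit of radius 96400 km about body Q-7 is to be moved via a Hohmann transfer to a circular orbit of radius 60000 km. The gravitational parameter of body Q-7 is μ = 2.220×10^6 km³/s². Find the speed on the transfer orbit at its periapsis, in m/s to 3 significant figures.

v = 6750 m/s

Semi-major axis of the transfer orbit: a_t = (96400 + 60000)/2 = 78200 km.
At periapsis, r = 60000 km.
Applying v² = μ(2/r − 1/a_t): v = 6.754 km/s.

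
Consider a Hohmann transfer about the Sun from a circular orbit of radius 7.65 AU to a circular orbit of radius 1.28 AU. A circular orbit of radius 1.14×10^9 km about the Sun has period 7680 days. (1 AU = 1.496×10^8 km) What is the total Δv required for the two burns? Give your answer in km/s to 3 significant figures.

From Kepler's third law T² = 4π²r³/μ at r = 1.14×10^9 km, T = 7680 days = 7680 × 86400 s = 6.63552×10^8 s: μ = 4π²r³/T² = 1.32839×10^11 km³/s².
In km: r₁ = 7.65 × 1.496×10^8 = 1.14444×10^9 km; r₂ = 1.28 × 1.496×10^8 = 1.91488×10^8 km.
The Hohmann ellipse has a_t = (r₁ + r₂)/2 = 6.67964×10^8 km.
Circular speed at r₁: v₁ = √(μ/r₁) = √(1.32839×10^11/1.14444×10^9) = 10.7737 km/s.
Transfer-orbit speed at r₁ (v² = μ(2/r − 1/a)): v_a = √[μ(2/r₁ − 1/a_t)] = 5.76846 km/s.
First burn Δv₁ = |v_a − v₁| = 5.005 km/s.
Circular speed at r₂: v₂ = √(μ/r₂) = 26.339 km/s.
Transfer-orbit speed at r₂: v_p = √[μ(2/r₂ − 1/a_t)] = 34.476 km/s.
Second burn Δv₂ = |v₂ − v_p| = 8.137 km/s.
Δv = Δv₁ + Δv₂ = 5.005 + 8.137 = 13.14 km/s.

Δv = 13.1 km/s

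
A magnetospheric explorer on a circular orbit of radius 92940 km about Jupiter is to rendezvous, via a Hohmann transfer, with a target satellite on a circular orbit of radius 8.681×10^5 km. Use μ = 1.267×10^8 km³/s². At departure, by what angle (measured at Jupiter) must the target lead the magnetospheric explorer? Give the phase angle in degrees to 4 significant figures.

φ = 105.9°

Transfer-ellipse semi-major axis a_t = (r₁ + r₂)/2 = (92940 + 8.681×10^5)/2 = 4.8052×10^5 km.
Transfer time t = π√(a_t³/μ) = 92967 s.
The target's mean motion on its circular orbit is ω₂ = √(μ/r₂³) = 1.3917×10^-5 rad/s.
Angle swept by the target during transfer: ω₂·t = 1.2938 rad = 74.13°.
Arrival is 180° from departure on the ellipse, so φ = 180° − 74.13° = 105.9°.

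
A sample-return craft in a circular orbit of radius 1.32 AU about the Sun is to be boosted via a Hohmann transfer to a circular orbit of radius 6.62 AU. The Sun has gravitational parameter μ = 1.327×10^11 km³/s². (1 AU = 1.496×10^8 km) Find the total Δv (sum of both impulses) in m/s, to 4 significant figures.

In km: r₁ = 1.32 × 1.496×10^8 = 1.97472×10^8 km; r₂ = 6.62 × 1.496×10^8 = 9.90352×10^8 km.
The Hohmann ellipse has a_t = (r₁ + r₂)/2 = 5.93912×10^8 km.
At r₁ the circular-orbit speed is v₁ = √(μ/r₁) = 25.923 km/s.
On the transfer ellipse at r₁, vis-viva equation gives v_p = √[μ(2/r₁ − 1/a_t)] = 33.475 km/s.
First burn Δv₁ = |v_p − v₁| = 7.552 km/s.
At r₂, v₂ = √(μ/r₂) = 11.576 km/s.
Transfer-orbit speed at r₂: v_a = √[μ(2/r₂ − 1/a_t)] = 6.6747 km/s.
Second burn Δv₂ = |v₂ − v_a| = 4.901 km/s.
Δv = Δv₁ + Δv₂ = 7.552 + 4.901 = 12.45 km/s.

Δv = 12450 m/s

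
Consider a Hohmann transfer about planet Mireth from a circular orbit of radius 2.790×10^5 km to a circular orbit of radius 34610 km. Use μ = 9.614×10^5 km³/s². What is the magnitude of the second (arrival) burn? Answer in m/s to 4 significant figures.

Transfer-ellipse semi-major axis a_t = (r₁ + r₂)/2 = (2.790×10^5 + 34610)/2 = 1.56805×10^5 km.
Circular speed at r = 34610 km: v_c = √(μ/r) = 5.270 km/s.
Transfer-orbit speed at the same r (vis-viva, a = a_t): v_t = √[μ(2/r − 1/a_t)] = 7.030 km/s.
Δv₂ = |v_t − v_c| = |7.030 − 5.270| = 1.760 km/s.

Δv₂ = 1760 m/s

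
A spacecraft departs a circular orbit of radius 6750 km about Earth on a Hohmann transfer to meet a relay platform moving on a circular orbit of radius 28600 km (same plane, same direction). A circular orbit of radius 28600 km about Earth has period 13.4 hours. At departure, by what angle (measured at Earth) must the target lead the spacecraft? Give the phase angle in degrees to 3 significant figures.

From Kepler's third law T² = 4π²r³/μ at r = 28600 km, T = 13.4 hours = 13.4 × 3600 s = 48240 s: μ = 4π²r³/T² = 3.96865×10^5 km³/s².
The Hohmann ellipse has a_t = (r₁ + r₂)/2 = 17675 km.
Transfer time t = π√(a_t³/μ) = 11718 s.
Target angular speed ω₂ = √(μ/r₂³) = 1.3025×10^-4 rad/s.
Angle swept by the target during transfer: ω₂·t = 1.5263 rad = 87.451°.
Arrival is 180° from departure on the ellipse, so φ = 180° − 87.451° = 92.5°.

φ = 92.5°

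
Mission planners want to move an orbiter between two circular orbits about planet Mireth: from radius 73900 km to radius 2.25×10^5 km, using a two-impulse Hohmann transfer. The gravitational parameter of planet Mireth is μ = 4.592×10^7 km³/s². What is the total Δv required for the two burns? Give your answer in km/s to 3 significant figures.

The Hohmann ellipse has a_t = (r₁ + r₂)/2 = 1.4945×10^5 km.
At r₁ the circular-orbit speed is v₁ = √(μ/r₁) = 24.9275 km/s.
On the transfer ellipse at r₁, v² = μ(2/r − 1/a) gives v_p = √[μ(2/r₁ − 1/a_t)] = 30.5860 km/s.
First burn Δv₁ = |v_p − v₁| = 5.6585 km/s.
Circular speed at r₂: v₂ = √(μ/r₂) = 14.2860 km/s.
Transfer-orbit speed at r₂: v_a = √[μ(2/r₂ − 1/a_t)] = 10.0458 km/s.
Second burn Δv₂ = |v₂ − v_a| = 4.2402 km/s.
Δv = Δv₁ + Δv₂ = 5.6585 + 4.2402 = 9.899 km/s.

Δv = 9.90 km/s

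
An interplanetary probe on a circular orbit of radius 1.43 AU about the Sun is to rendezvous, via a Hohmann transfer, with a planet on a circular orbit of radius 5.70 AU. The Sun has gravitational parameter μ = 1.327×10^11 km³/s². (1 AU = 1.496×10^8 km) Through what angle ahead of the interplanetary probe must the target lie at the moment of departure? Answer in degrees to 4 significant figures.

φ = 90.97°

In km: r₁ = 1.43 × 1.496×10^8 = 2.13928×10^8 km; r₂ = 5.70 × 1.496×10^8 = 8.5272×10^8 km.
Semi-major axis of the transfer orbit: a_t = (2.13928×10^8 + 8.5272×10^8)/2 = 5.33324×10^8 km.
Transfer time t = π√(a_t³/μ) = 1.0622×10^8 s.
The target's mean motion on its circular orbit is ω₂ = √(μ/r₂³) = 1.4629×10^-8 rad/s.
Angle swept by the target during transfer: ω₂·t = 1.5539 rad = 89.03°.
Arrival is 180° from departure on the ellipse, so φ = 180° − 89.03° = 90.97°.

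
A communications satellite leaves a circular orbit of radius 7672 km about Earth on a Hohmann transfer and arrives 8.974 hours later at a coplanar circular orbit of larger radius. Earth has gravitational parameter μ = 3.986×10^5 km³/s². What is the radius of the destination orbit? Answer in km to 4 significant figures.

Transfer time t = 8.974 hours = 32306.4 s, and t = π√(a_t³/μ).
So a_t = (μ t²/π²)^(1/3) = (3.986×10^5 × (32306.4)² / π²)^(1/3) = 34802 km.
Since a_t = (r₁ + r₂)/2, r₂ = 2a_t − r₁ = 2×34802 − 7672 = 61932 km.

r₂ = 61930 km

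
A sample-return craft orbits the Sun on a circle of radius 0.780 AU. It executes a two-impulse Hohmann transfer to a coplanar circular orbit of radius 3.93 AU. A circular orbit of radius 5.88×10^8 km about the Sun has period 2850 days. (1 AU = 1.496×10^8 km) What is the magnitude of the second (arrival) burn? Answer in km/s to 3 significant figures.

From Kepler's third law T² = 4π²r³/μ at r = 5.88×10^8 km, T = 2850 days = 2850 × 86400 s = 2.4624×10^8 s: μ = 4π²r³/T² = 1.32365×10^11 km³/s².
In km: r₁ = 0.780 × 1.496×10^8 = 1.16688×10^8 km; r₂ = 3.93 × 1.496×10^8 = 5.87928×10^8 km.
The Hohmann ellipse has a_t = (r₁ + r₂)/2 = 3.52308×10^8 km.
On the circular orbit at r = 5.87928×10^8 km, v_c = √(μ/r) = 15.0046 km/s.
Vis-viva on the transfer ellipse at r = 5.87928×10^8 km gives v_t = √[μ(2/r − 1/a_t)] = 8.63529 km/s.
Δv₂ = |v_t − v_c| = |8.63529 − 15.0046| = 6.369 km/s.

Δv₂ = 6.37 km/s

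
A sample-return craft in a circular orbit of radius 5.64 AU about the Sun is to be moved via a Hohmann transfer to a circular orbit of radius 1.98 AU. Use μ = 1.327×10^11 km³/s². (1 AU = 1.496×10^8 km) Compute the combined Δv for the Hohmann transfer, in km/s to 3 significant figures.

Δv = 8.09 km/s

In km: r₁ = 5.64 × 1.496×10^8 = 8.43744×10^8 km; r₂ = 1.98 × 1.496×10^8 = 2.96208×10^8 km.
Transfer-ellipse semi-major axis a_t = (r₁ + r₂)/2 = (8.43744×10^8 + 2.96208×10^8)/2 = 5.69976×10^8 km.
Circular speed at r₁: v₁ = √(μ/r₁) = √(1.327×10^11/8.43744×10^8) = 12.541 km/s.
Transfer-orbit speed at r₁ (vis-viva equation): v_a = √[μ(2/r₁ − 1/a_t)] = 9.0407 km/s.
First burn Δv₁ = |v_a − v₁| = 3.5003 km/s.
Circular speed at r₂: v₂ = √(μ/r₂) = 21.1659 km/s.
Transfer-orbit speed at r₂: v_p = √[μ(2/r₂ − 1/a_t)] = 25.7522 km/s.
Second burn Δv₂ = |v₂ − v_p| = 4.5863 km/s.
Δv = Δv₁ + Δv₂ = 3.5003 + 4.5863 = 8.087 km/s.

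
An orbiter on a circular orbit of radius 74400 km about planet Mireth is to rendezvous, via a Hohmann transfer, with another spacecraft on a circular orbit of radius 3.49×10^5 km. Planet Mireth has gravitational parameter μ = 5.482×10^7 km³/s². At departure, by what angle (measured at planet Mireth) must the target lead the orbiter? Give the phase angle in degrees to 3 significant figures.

Semi-major axis of the transfer orbit: a_t = (74400 + 3.490×10^5)/2 = 2.117×10^5 km.
The half-period of the transfer ellipse is t = π√(a_t³/μ) = 41330 s.
The target's mean motion on its circular orbit is ω₂ = √(μ/r₂³) = 3.591×10^-5 rad/s.
Angle swept by the target during transfer: ω₂·t = 1.4842 rad = 85.04°.
Arrival is 180° from departure on the ellipse, so φ = 180° − 85.04° = 95.0°.

φ = 95.0°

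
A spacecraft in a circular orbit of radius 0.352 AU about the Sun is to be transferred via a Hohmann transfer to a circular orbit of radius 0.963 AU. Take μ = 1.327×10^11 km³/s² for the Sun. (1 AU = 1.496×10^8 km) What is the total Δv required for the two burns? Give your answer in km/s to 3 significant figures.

In km: r₁ = 0.352 × 1.496×10^8 = 5.26592×10^7 km; r₂ = 0.963 × 1.496×10^8 = 1.440648×10^8 km.
Transfer-ellipse semi-major axis a_t = (r₁ + r₂)/2 = (5.26592×10^7 + 1.440648×10^8)/2 = 9.8362×10^7 km.
Circular speed at r₁: v₁ = √(μ/r₁) = √(1.327×10^11/5.26592×10^7) = 50.199 km/s.
Transfer-orbit speed at r₁ (vis-viva): v_p = √[μ(2/r₁ − 1/a_t)] = 60.752 km/s.
First burn Δv₁ = |v_p − v₁| = 10.553 km/s.
At r₂, v₂ = √(μ/r₂) = 30.34985 km/s.
Transfer-orbit speed at r₂: v_a = √[μ(2/r₂ − 1/a_t)] = 22.20649 km/s.
Second burn Δv₂ = |v₂ − v_a| = 8.1434 km/s.
Total Δv = Δv₁ + Δv₂ = 18.70 km/s.

Δv = 18.7 km/s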